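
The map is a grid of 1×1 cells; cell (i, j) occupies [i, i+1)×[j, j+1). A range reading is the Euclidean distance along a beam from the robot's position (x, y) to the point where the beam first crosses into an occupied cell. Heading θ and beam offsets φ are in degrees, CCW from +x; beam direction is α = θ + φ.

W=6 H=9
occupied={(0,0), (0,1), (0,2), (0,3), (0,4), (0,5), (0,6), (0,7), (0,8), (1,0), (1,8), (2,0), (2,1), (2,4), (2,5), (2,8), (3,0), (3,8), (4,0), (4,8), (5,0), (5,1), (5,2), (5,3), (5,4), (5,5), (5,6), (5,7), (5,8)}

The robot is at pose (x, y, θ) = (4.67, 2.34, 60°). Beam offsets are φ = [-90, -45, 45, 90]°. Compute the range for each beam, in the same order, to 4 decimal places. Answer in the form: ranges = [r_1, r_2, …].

beam 1: φ=-90°, α=330°
  direction (0.8660, -0.5000); cell (4,2); t to first gridline: x 0.3811, y 0.6800 (then +1.1547 / +2.0000)
    (5,2) via x @ 0.3811  # hit
  → r_1 = 0.3811
beam 2: φ=-45°, α=15°
  direction (0.9659, 0.2588); cell (4,2); t to first gridline: x 0.3416, y 2.5500 (then +1.0353 / +3.8637)
    (5,2) via x @ 0.3416  # hit
  → r_2 = 0.3416
beam 3: φ=45°, α=105°
  direction (-0.2588, 0.9659); cell (4,2); t to first gridline: x 2.5887, y 0.6833 (then +3.8637 / +1.0353)
    (4,3) via y @ 0.6833
    (4,4) via y @ 1.7186
    (3,4) via x @ 2.5887
    (3,5) via y @ 2.7538
    (3,6) via y @ 3.7891
    (3,7) via y @ 4.8244
    (3,8) via y @ 5.8597  # hit
  → r_3 = 5.8597
beam 4: φ=90°, α=150°
  direction (-0.8660, 0.5000); cell (4,2); t to first gridline: x 0.7736, y 1.3200 (then +1.1547 / +2.0000)
    (3,2) via x @ 0.7736
    (3,3) via y @ 1.3200
    (2,3) via x @ 1.9283
    (1,3) via x @ 3.0831
    (1,4) via y @ 3.3200
    (0,4) via x @ 4.2378  # hit
  → r_4 = 4.2378

ranges = [0.3811, 0.3416, 5.8597, 4.2378]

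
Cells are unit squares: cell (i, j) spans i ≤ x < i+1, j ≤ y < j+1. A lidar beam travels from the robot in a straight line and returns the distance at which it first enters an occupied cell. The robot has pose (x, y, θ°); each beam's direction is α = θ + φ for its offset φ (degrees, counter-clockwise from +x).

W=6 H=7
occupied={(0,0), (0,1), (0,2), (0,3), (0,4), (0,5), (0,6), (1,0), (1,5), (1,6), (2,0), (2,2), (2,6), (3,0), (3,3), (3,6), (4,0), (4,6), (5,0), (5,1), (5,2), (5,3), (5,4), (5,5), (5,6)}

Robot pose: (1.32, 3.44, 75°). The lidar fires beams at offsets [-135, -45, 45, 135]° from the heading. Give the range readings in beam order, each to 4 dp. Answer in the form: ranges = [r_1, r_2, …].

ranges = [1.3600, 4.2493, 0.6400, 0.3695]

beam 1: φ=-135°, α=300°
  d=(0.5000,-0.8660)  start (1,3)  tX=1.3600 tY=0.5081  stride 1/|dx|=2.0000 1/|dy|=1.1547
    cross y-line → (1,2), t=0.5081
    cross x-line → (2,2), t=1.3600 (wall)
  → r_1 = 1.3600
beam 2: φ=-45°, α=30°
  d=(0.8660,0.5000)  start (1,3)  tX=0.7852 tY=1.1200  stride 1/|dx|=1.1547 1/|dy|=2.0000
    cross x-line → (2,3), t=0.7852
    cross y-line → (2,4), t=1.1200
    cross x-line → (3,4), t=1.9399
    cross x-line → (4,4), t=3.0946
    cross y-line → (4,5), t=3.1200
    cross x-line → (5,5), t=4.2493 (wall)
  → r_2 = 4.2493
beam 3: φ=45°, α=120°
  d=(-0.5000,0.8660)  start (1,3)  tX=0.6400 tY=0.6466  stride 1/|dx|=2.0000 1/|dy|=1.1547
    cross x-line → (0,3), t=0.6400 (wall)
  → r_3 = 0.6400
beam 4: φ=135°, α=210°
  d=(-0.8660,-0.5000)  start (1,3)  tX=0.3695 tY=0.8800  stride 1/|dx|=1.1547 1/|dy|=2.0000
    cross x-line → (0,3), t=0.3695 (wall)
  → r_4 = 0.3695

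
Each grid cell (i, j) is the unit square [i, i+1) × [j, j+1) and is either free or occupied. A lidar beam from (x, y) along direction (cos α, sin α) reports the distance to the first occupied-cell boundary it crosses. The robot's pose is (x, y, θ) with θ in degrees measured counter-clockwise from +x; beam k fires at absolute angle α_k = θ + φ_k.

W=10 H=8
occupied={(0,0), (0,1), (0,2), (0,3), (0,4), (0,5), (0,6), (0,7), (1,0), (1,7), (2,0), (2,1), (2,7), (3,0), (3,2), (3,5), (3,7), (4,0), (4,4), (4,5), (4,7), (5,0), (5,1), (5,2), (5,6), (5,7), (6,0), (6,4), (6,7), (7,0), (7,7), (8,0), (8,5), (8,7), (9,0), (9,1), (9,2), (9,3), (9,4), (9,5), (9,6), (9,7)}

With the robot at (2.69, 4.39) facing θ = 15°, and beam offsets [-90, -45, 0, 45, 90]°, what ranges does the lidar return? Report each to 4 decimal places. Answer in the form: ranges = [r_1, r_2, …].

ranges = [1.4390, 2.7800, 1.3562, 0.7044, 2.7021]

beam 1: φ=-90°, α=285°
  dir = (cos 285°, sin 285°) = (0.2588, -0.9659); from cell (2,4)
  next x-line at t=1.1977, next y-line at t=0.4038; Δt_x=3.8637, Δt_y=1.0353
    y: enter (2,3) at t=0.4038
    x: enter (3,3) at t=1.1977
    y: enter (3,2) at t=1.4390 ← occupied
  → r_1 = 1.4390
beam 2: φ=-45°, α=330°
  dir = (cos 330°, sin 330°) = (0.8660, -0.5000); from cell (2,4)
  next x-line at t=0.3580, next y-line at t=0.7800; Δt_x=1.1547, Δt_y=2.0000
    x: enter (3,4) at t=0.3580
    y: enter (3,3) at t=0.7800
    x: enter (4,3) at t=1.5127
    x: enter (5,3) at t=2.6674
    y: enter (5,2) at t=2.7800 ← occupied
  → r_2 = 2.7800
beam 3: φ=0°, α=15°
  dir = (cos 15°, sin 15°) = (0.9659, 0.2588); from cell (2,4)
  next x-line at t=0.3209, next y-line at t=2.3569; Δt_x=1.0353, Δt_y=3.8637
    x: enter (3,4) at t=0.3209
    x: enter (4,4) at t=1.3562 ← occupied
  → r_3 = 1.3562
beam 4: φ=45°, α=60°
  dir = (cos 60°, sin 60°) = (0.5000, 0.8660); from cell (2,4)
  next x-line at t=0.6200, next y-line at t=0.7044; Δt_x=2.0000, Δt_y=1.1547
    x: enter (3,4) at t=0.6200
    y: enter (3,5) at t=0.7044 ← occupied
  → r_4 = 0.7044
beam 5: φ=90°, α=105°
  dir = (cos 105°, sin 105°) = (-0.2588, 0.9659); from cell (2,4)
  next x-line at t=2.6660, next y-line at t=0.6315; Δt_x=3.8637, Δt_y=1.0353
    y: enter (2,5) at t=0.6315
    y: enter (2,6) at t=1.6668
    x: enter (1,6) at t=2.6660
    y: enter (1,7) at t=2.7021 ← occupied
  → r_5 = 2.7021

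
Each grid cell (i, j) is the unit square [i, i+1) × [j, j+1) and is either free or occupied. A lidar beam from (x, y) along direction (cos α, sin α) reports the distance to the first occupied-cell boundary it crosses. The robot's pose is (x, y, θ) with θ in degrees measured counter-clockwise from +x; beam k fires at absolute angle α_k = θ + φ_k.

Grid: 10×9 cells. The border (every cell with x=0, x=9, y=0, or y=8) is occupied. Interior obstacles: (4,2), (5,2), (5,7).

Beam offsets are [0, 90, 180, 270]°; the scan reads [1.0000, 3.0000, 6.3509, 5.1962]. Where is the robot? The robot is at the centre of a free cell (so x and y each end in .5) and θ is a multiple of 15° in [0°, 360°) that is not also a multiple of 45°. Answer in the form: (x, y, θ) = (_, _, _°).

Enumerate (i+0.5, j+0.5, θ) over the 53 free cells and 16 admissible headings. For each, cast all 4 beams and compare to the given ranges.
  (4.5, 7.5, 195°): beam 1 = 3.6235 ≠ 1.0000 ✗
  (5.5, 1.5, 240°): beam 1 = 0.5774 ≠ 1.0000 ✗
  (4.5, 5.5, 150°): beam 1 = 4.0415 ≠ 1.0000 ✗
  (6.5, 1.5, 240°): beam 1 = 0.5774 ≠ 1.0000 ✗
  …
  (4.5, 6.5, 60°): r_1=1.0000, r_2=3.0000, r_3=6.3509, r_4=5.1962 — all match ✓
No second candidate reproduces the full scan.

(x, y, θ) = (4.5, 6.5, 60°)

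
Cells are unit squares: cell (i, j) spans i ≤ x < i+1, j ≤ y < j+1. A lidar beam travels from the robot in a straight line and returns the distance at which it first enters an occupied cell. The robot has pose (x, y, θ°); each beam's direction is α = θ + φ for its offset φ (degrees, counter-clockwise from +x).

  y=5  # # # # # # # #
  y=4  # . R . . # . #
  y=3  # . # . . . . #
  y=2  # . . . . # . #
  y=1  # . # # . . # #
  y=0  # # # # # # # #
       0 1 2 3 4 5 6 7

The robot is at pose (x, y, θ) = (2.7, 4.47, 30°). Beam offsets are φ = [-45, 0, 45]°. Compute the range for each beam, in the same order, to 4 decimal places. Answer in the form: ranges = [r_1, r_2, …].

beam 1: φ=-45°, α=345°
  dir = (cos 345°, sin 345°) = (0.9659, -0.2588); from cell (2,4)
  next x-line at t=0.3106, next y-line at t=1.8159; Δt_x=1.0353, Δt_y=3.8637
    x: enter (3,4) at t=0.3106
    x: enter (4,4) at t=1.3459
    y: enter (4,3) at t=1.8159
    x: enter (5,3) at t=2.3811
    x: enter (6,3) at t=3.4164
    x: enter (7,3) at t=4.4517 ← occupied
  → r_1 = 4.4517
beam 2: φ=0°, α=30°
  dir = (cos 30°, sin 30°) = (0.8660, 0.5000); from cell (2,4)
  next x-line at t=0.3464, next y-line at t=1.0600; Δt_x=1.1547, Δt_y=2.0000
    x: enter (3,4) at t=0.3464
    y: enter (3,5) at t=1.0600 ← occupied
  → r_2 = 1.0600
beam 3: φ=45°, α=75°
  dir = (cos 75°, sin 75°) = (0.2588, 0.9659); from cell (2,4)
  next x-line at t=1.1591, next y-line at t=0.5487; Δt_x=3.8637, Δt_y=1.0353
    y: enter (2,5) at t=0.5487 ← occupied
  → r_3 = 0.5487

ranges = [4.4517, 1.0600, 0.5487]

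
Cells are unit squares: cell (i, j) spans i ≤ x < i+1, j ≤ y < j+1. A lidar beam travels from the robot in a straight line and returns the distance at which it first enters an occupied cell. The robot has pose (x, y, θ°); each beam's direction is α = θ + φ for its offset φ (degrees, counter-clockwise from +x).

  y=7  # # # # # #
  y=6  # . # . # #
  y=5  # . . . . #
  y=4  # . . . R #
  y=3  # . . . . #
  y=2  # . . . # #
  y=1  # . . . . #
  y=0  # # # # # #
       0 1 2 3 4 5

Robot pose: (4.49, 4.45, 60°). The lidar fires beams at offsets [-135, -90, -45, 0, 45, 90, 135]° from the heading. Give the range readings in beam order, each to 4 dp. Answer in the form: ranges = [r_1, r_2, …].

beam 1: φ=-135°, α=285°
  dir = (cos 285°, sin 285°) = (0.2588, -0.9659); from cell (4,4)
  next x-line at t=1.9705, next y-line at t=0.4659; Δt_x=3.8637, Δt_y=1.0353
    y: enter (4,3) at t=0.4659
    y: enter (4,2) at t=1.5012 ← occupied
  → r_1 = 1.5012
beam 2: φ=-90°, α=330°
  dir = (cos 330°, sin 330°) = (0.8660, -0.5000); from cell (4,4)
  next x-line at t=0.5889, next y-line at t=0.9000; Δt_x=1.1547, Δt_y=2.0000
    x: enter (5,4) at t=0.5889 ← occupied
  → r_2 = 0.5889
beam 3: φ=-45°, α=15°
  dir = (cos 15°, sin 15°) = (0.9659, 0.2588); from cell (4,4)
  next x-line at t=0.5280, next y-line at t=2.1250; Δt_x=1.0353, Δt_y=3.8637
    x: enter (5,4) at t=0.5280 ← occupied
  → r_3 = 0.5280
beam 4: φ=0°, α=60°
  dir = (cos 60°, sin 60°) = (0.5000, 0.8660); from cell (4,4)
  next x-line at t=1.0200, next y-line at t=0.6351; Δt_x=2.0000, Δt_y=1.1547
    y: enter (4,5) at t=0.6351
    x: enter (5,5) at t=1.0200 ← occupied
  → r_4 = 1.0200
beam 5: φ=45°, α=105°
  dir = (cos 105°, sin 105°) = (-0.2588, 0.9659); from cell (4,4)
  next x-line at t=1.8932, next y-line at t=0.5694; Δt_x=3.8637, Δt_y=1.0353
    y: enter (4,5) at t=0.5694
    y: enter (4,6) at t=1.6047 ← occupied
  → r_5 = 1.6047
beam 6: φ=90°, α=150°
  dir = (cos 150°, sin 150°) = (-0.8660, 0.5000); from cell (4,4)
  next x-line at t=0.5658, next y-line at t=1.1000; Δt_x=1.1547, Δt_y=2.0000
    x: enter (3,4) at t=0.5658
    y: enter (3,5) at t=1.1000
    x: enter (2,5) at t=1.7205
    x: enter (1,5) at t=2.8752
    y: enter (1,6) at t=3.1000
    x: enter (0,6) at t=4.0299 ← occupied
  → r_6 = 4.0299
beam 7: φ=135°, α=195°
  dir = (cos 195°, sin 195°) = (-0.9659, -0.2588); from cell (4,4)
  next x-line at t=0.5073, next y-line at t=1.7387; Δt_x=1.0353, Δt_y=3.8637
    x: enter (3,4) at t=0.5073
    x: enter (2,4) at t=1.5426
    y: enter (2,3) at t=1.7387
    x: enter (1,3) at t=2.5778
    x: enter (0,3) at t=3.6131 ← occupied
  → r_7 = 3.6131

ranges = [1.5012, 0.5889, 0.5280, 1.0200, 1.6047, 4.0299, 3.6131]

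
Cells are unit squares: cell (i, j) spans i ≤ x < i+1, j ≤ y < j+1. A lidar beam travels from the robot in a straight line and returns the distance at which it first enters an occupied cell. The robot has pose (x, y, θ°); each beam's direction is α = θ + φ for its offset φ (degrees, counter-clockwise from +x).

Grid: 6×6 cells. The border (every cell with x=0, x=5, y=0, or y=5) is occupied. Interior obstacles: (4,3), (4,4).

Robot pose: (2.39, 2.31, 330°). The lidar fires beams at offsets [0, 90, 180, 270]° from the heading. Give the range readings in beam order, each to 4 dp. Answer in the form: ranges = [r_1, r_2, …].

ranges = [2.6200, 3.1061, 1.6050, 1.5127]

beam 1: φ=0°, α=330°
  d=(0.8660,-0.5000)  start (2,2)  tX=0.7044 tY=0.6200  stride 1/|dx|=1.1547 1/|dy|=2.0000
    cross y-line → (2,1), t=0.6200
    cross x-line → (3,1), t=0.7044
    cross x-line → (4,1), t=1.8591
    cross y-line → (4,0), t=2.6200 (wall)
  → r_1 = 2.6200
beam 2: φ=90°, α=60°
  d=(0.5000,0.8660)  start (2,2)  tX=1.2200 tY=0.7967  stride 1/|dx|=2.0000 1/|dy|=1.1547
    cross y-line → (2,3), t=0.7967
    cross x-line → (3,3), t=1.2200
    cross y-line → (3,4), t=1.9514
    cross y-line → (3,5), t=3.1061 (wall)
  → r_2 = 3.1061
beam 3: φ=180°, α=150°
  d=(-0.8660,0.5000)  start (2,2)  tX=0.4503 tY=1.3800  stride 1/|dx|=1.1547 1/|dy|=2.0000
    cross x-line → (1,2), t=0.4503
    cross y-line → (1,3), t=1.3800
    cross x-line → (0,3), t=1.6050 (wall)
  → r_3 = 1.6050
beam 4: φ=270°, α=240°
  d=(-0.5000,-0.8660)  start (2,2)  tX=0.7800 tY=0.3580  stride 1/|dx|=2.0000 1/|dy|=1.1547
    cross y-line → (2,1), t=0.3580
    cross x-line → (1,1), t=0.7800
    cross y-line → (1,0), t=1.5127 (wall)
  → r_4 = 1.5127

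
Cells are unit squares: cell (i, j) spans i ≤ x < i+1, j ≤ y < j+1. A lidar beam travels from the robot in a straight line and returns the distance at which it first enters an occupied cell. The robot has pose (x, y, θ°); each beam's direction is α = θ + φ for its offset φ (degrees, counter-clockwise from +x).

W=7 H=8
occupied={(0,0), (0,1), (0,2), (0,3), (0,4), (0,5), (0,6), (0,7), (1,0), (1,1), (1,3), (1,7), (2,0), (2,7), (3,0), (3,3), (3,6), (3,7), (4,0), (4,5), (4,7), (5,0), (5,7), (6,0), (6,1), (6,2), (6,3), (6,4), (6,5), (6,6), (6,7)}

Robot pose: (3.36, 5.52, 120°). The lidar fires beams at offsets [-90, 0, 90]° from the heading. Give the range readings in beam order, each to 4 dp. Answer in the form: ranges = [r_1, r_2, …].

beam 1: φ=-90°, α=30°
  direction (0.8660, 0.5000); cell (3,5); t to first gridline: x 0.7390, y 0.9600 (then +1.1547 / +2.0000)
    (4,5) via x @ 0.7390  # hit
  → r_1 = 0.7390
beam 2: φ=0°, α=120°
  direction (-0.5000, 0.8660); cell (3,5); t to first gridline: x 0.7200, y 0.5543 (then +2.0000 / +1.1547)
    (3,6) via y @ 0.5543  # hit
  → r_2 = 0.5543
beam 3: φ=90°, α=210°
  direction (-0.8660, -0.5000); cell (3,5); t to first gridline: x 0.4157, y 1.0400 (then +1.1547 / +2.0000)
    (2,5) via x @ 0.4157
    (2,4) via y @ 1.0400
    (1,4) via x @ 1.5704
    (0,4) via x @ 2.7251  # hit
  → r_3 = 2.7251

ranges = [0.7390, 0.5543, 2.7251]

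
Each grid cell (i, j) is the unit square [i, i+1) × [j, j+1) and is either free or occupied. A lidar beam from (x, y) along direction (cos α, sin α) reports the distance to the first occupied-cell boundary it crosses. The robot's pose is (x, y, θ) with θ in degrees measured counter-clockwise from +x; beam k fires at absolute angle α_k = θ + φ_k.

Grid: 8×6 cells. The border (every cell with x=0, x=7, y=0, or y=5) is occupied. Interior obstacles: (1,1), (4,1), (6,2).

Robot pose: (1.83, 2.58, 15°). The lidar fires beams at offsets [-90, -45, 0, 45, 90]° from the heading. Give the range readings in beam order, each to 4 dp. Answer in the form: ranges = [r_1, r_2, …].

beam 1: φ=-90°, α=285°
  d=(0.2588,-0.9659)  start (1,2)  tX=0.6568 tY=0.6005  stride 1/|dx|=3.8637 1/|dy|=1.0353
    cross y-line → (1,1), t=0.6005 (wall)
  → r_1 = 0.6005
beam 2: φ=-45°, α=330°
  d=(0.8660,-0.5000)  start (1,2)  tX=0.1963 tY=1.1600  stride 1/|dx|=1.1547 1/|dy|=2.0000
    cross x-line → (2,2), t=0.1963
    cross y-line → (2,1), t=1.1600
    cross x-line → (3,1), t=1.3510
    cross x-line → (4,1), t=2.5057 (wall)
  → r_2 = 2.5057
beam 3: φ=0°, α=15°
  d=(0.9659,0.2588)  start (1,2)  tX=0.1760 tY=1.6228  stride 1/|dx|=1.0353 1/|dy|=3.8637
    cross x-line → (2,2), t=0.1760
    cross x-line → (3,2), t=1.2113
    cross y-line → (3,3), t=1.6228
    cross x-line → (4,3), t=2.2465
    cross x-line → (5,3), t=3.2818
    cross x-line → (6,3), t=4.3171
    cross x-line → (7,3), t=5.3524 (wall)
  → r_3 = 5.3524
beam 4: φ=45°, α=60°
  d=(0.5000,0.8660)  start (1,2)  tX=0.3400 tY=0.4850  stride 1/|dx|=2.0000 1/|dy|=1.1547
    cross x-line → (2,2), t=0.3400
    cross y-line → (2,3), t=0.4850
    cross y-line → (2,4), t=1.6397
    cross x-line → (3,4), t=2.3400
    cross y-line → (3,5), t=2.7944 (wall)
  → r_4 = 2.7944
beam 5: φ=90°, α=105°
  d=(-0.2588,0.9659)  start (1,2)  tX=3.2069 tY=0.4348  stride 1/|dx|=3.8637 1/|dy|=1.0353
    cross y-line → (1,3), t=0.4348
    cross y-line → (1,4), t=1.4701
    cross y-line → (1,5), t=2.5054 (wall)
  → r_5 = 2.5054

ranges = [0.6005, 2.5057, 5.3524, 2.7944, 2.5054]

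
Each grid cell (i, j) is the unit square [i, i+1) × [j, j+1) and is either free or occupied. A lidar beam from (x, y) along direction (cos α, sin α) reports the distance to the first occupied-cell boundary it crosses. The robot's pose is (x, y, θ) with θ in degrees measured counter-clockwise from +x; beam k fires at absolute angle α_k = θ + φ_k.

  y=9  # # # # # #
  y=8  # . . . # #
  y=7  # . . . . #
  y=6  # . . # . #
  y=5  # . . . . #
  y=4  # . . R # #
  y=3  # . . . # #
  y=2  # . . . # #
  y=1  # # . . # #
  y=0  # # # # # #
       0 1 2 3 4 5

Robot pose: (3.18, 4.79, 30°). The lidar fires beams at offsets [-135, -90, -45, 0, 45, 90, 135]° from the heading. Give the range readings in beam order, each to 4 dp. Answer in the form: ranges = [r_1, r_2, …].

ranges = [3.9237, 1.6400, 0.8489, 2.1016, 1.2527, 4.3600, 2.2569]

beam 1: φ=-135°, α=255°
  d=(-0.2588,-0.9659)  start (3,4)  tX=0.6955 tY=0.8179  stride 1/|dx|=3.8637 1/|dy|=1.0353
    cross x-line → (2,4), t=0.6955
    cross y-line → (2,3), t=0.8179
    cross y-line → (2,2), t=1.8531
    cross y-line → (2,1), t=2.8884
    cross y-line → (2,0), t=3.9237 (wall)
  → r_1 = 3.9237
beam 2: φ=-90°, α=300°
  d=(0.5000,-0.8660)  start (3,4)  tX=1.6400 tY=0.9122  stride 1/|dx|=2.0000 1/|dy|=1.1547
    cross y-line → (3,3), t=0.9122
    cross x-line → (4,3), t=1.6400 (wall)
  → r_2 = 1.6400
beam 3: φ=-45°, α=345°
  d=(0.9659,-0.2588)  start (3,4)  tX=0.8489 tY=3.0523  stride 1/|dx|=1.0353 1/|dy|=3.8637
    cross x-line → (4,4), t=0.8489 (wall)
  → r_3 = 0.8489
beam 4: φ=0°, α=30°
  d=(0.8660,0.5000)  start (3,4)  tX=0.9469 tY=0.4200  stride 1/|dx|=1.1547 1/|dy|=2.0000
    cross y-line → (3,5), t=0.4200
    cross x-line → (4,5), t=0.9469
    cross x-line → (5,5), t=2.1016 (wall)
  → r_4 = 2.1016
beam 5: φ=45°, α=75°
  d=(0.2588,0.9659)  start (3,4)  tX=3.1682 tY=0.2174  stride 1/|dx|=3.8637 1/|dy|=1.0353
    cross y-line → (3,5), t=0.2174
    cross y-line → (3,6), t=1.2527 (wall)
  → r_5 = 1.2527
beam 6: φ=90°, α=120°
  d=(-0.5000,0.8660)  start (3,4)  tX=0.3600 tY=0.2425  stride 1/|dx|=2.0000 1/|dy|=1.1547
    cross y-line → (3,5), t=0.2425
    cross x-line → (2,5), t=0.3600
    cross y-line → (2,6), t=1.3972
    cross x-line → (1,6), t=2.3600
    cross y-line → (1,7), t=2.5519
    cross y-line → (1,8), t=3.7066
    cross x-line → (0,8), t=4.3600 (wall)
  → r_6 = 4.3600
beam 7: φ=135°, α=165°
  d=(-0.9659,0.2588)  start (3,4)  tX=0.1863 tY=0.8114  stride 1/|dx|=1.0353 1/|dy|=3.8637
    cross x-line → (2,4), t=0.1863
    cross y-line → (2,5), t=0.8114
    cross x-line → (1,5), t=1.2216
    cross x-line → (0,5), t=2.2569 (wall)
  → r_7 = 2.2569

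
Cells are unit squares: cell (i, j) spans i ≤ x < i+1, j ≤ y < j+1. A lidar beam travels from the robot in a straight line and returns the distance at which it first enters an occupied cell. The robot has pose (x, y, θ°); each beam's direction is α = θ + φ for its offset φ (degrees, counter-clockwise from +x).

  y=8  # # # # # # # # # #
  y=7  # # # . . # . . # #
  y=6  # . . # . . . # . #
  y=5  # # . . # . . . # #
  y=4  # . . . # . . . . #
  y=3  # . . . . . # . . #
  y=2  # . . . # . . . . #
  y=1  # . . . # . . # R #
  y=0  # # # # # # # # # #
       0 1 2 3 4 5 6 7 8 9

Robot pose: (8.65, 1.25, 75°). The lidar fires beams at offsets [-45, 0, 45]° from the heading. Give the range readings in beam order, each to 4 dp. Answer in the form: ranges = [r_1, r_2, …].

ranges = [0.4041, 1.3523, 6.6395]

beam 1: φ=-45°, α=30°
  d=(0.8660,0.5000)  start (8,1)  tX=0.4041 tY=1.5000  stride 1/|dx|=1.1547 1/|dy|=2.0000
    cross x-line → (9,1), t=0.4041 (wall)
  → r_1 = 0.4041
beam 2: φ=0°, α=75°
  d=(0.2588,0.9659)  start (8,1)  tX=1.3523 tY=0.7765  stride 1/|dx|=3.8637 1/|dy|=1.0353
    cross y-line → (8,2), t=0.7765
    cross x-line → (9,2), t=1.3523 (wall)
  → r_2 = 1.3523
beam 3: φ=45°, α=120°
  d=(-0.5000,0.8660)  start (8,1)  tX=1.3000 tY=0.8660  stride 1/|dx|=2.0000 1/|dy|=1.1547
    cross y-line → (8,2), t=0.8660
    cross x-line → (7,2), t=1.3000
    cross y-line → (7,3), t=2.0207
    cross y-line → (7,4), t=3.1754
    cross x-line → (6,4), t=3.3000
    cross y-line → (6,5), t=4.3301
    cross x-line → (5,5), t=5.3000
    cross y-line → (5,6), t=5.4848
    cross y-line → (5,7), t=6.6395 (wall)
  → r_3 = 6.6395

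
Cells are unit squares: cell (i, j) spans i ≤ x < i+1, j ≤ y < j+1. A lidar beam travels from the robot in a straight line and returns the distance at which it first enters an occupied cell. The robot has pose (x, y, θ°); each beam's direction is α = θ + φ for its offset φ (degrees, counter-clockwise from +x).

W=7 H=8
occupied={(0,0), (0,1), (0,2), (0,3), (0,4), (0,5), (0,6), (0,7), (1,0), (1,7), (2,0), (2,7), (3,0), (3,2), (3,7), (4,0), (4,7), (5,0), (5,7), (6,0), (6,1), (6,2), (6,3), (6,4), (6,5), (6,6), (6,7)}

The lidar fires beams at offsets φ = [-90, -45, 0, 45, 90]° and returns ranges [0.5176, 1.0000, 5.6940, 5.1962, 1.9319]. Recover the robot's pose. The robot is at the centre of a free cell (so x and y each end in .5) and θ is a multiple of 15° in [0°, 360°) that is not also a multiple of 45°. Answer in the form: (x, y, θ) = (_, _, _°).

Candidates: 29 free-cell centres × 16 headings = 464 poses. Raycast each; keep the one whose scan matches to 4 dp.
  (2.5, 5.5, 255°): beam 1 = 1.5529 ≠ 0.5176 ✗
  (5.5, 2.5, 240°): beam 1 = 5.1962 ≠ 0.5176 ✗
  (5.5, 5.5, 345°): beam 1 = 4.6587 ≠ 0.5176 ✗
  (2.5, 5.5, 60°): beam 1 = 4.0415 ≠ 0.5176 ✗
  (2.5, 3.5, 195°): beam 1 = 3.6235 ≠ 0.5176 ✗
  …
  (1.5, 6.5, 285°): r_1=0.5176, r_2=1.0000, r_3=5.6940, r_4=5.1962, r_5=1.9319 — all match ✓
Only this pose fits every beam.

(x, y, θ) = (1.5, 6.5, 285°)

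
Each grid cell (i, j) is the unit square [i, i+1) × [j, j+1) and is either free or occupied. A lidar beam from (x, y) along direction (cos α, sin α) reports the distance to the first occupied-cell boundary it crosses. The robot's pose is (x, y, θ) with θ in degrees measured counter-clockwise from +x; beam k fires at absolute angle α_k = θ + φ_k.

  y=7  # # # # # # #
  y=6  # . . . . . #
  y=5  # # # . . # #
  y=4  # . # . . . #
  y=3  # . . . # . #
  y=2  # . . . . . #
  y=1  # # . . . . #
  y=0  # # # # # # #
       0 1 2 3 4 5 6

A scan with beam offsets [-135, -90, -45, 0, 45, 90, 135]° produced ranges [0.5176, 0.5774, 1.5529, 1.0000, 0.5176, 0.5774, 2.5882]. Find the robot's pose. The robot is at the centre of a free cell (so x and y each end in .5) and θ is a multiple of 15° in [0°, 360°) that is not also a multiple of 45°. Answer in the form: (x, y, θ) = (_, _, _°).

Candidates: 24 free-cell centres × 16 headings = 384 poses. Raycast each; keep the one whose scan matches to 4 dp.
  (1.5, 3.5, 345°): beam 1 = 0.5774 ≠ 0.5176 ✗
  (1.5, 3.5, 300°): beam 4 = 2.8868 ≠ 1.0000 ✗
  (3.5, 1.5, 285°): beam 1 = 2.8868 ≠ 0.5176 ✗
  …
  (2.5, 6.5, 210°): r_1=0.5176, r_2=0.5774, r_3=1.5529, r_4=1.0000, r_5=0.5176, r_6=0.5774, r_7=2.5882 — all match ✓
No second candidate reproduces the full scan.

(x, y, θ) = (2.5, 6.5, 210°)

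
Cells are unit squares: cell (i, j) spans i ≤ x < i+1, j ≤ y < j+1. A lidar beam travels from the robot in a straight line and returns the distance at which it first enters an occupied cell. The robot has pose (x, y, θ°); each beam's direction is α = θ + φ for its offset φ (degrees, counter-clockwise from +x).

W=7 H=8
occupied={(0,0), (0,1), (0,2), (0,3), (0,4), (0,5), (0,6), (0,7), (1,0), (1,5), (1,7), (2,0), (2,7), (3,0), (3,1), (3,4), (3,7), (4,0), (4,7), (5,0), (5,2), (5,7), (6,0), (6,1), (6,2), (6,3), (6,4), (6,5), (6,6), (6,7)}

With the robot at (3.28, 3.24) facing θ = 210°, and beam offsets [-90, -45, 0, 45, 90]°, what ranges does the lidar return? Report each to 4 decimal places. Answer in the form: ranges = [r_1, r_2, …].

ranges = [2.5600, 2.3604, 2.6327, 2.3190, 1.4318]

beam 1: φ=-90°, α=120°
  dir = (cos 120°, sin 120°) = (-0.5000, 0.8660); from cell (3,3)
  next x-line at t=0.5600, next y-line at t=0.8776; Δt_x=2.0000, Δt_y=1.1547
    x: enter (2,3) at t=0.5600
    y: enter (2,4) at t=0.8776
    y: enter (2,5) at t=2.0323
    x: enter (1,5) at t=2.5600 ← occupied
  → r_1 = 2.5600
beam 2: φ=-45°, α=165°
  dir = (cos 165°, sin 165°) = (-0.9659, 0.2588); from cell (3,3)
  next x-line at t=0.2899, next y-line at t=2.9364; Δt_x=1.0353, Δt_y=3.8637
    x: enter (2,3) at t=0.2899
    x: enter (1,3) at t=1.3252
    x: enter (0,3) at t=2.3604 ← occupied
  → r_2 = 2.3604
beam 3: φ=0°, α=210°
  dir = (cos 210°, sin 210°) = (-0.8660, -0.5000); from cell (3,3)
  next x-line at t=0.3233, next y-line at t=0.4800; Δt_x=1.1547, Δt_y=2.0000
    x: enter (2,3) at t=0.3233
    y: enter (2,2) at t=0.4800
    x: enter (1,2) at t=1.4780
    y: enter (1,1) at t=2.4800
    x: enter (0,1) at t=2.6327 ← occupied
  → r_3 = 2.6327
beam 4: φ=45°, α=255°
  dir = (cos 255°, sin 255°) = (-0.2588, -0.9659); from cell (3,3)
  next x-line at t=1.0818, next y-line at t=0.2485; Δt_x=3.8637, Δt_y=1.0353
    y: enter (3,2) at t=0.2485
    x: enter (2,2) at t=1.0818
    y: enter (2,1) at t=1.2837
    y: enter (2,0) at t=2.3190 ← occupied
  → r_4 = 2.3190
beam 5: φ=90°, α=300°
  dir = (cos 300°, sin 300°) = (0.5000, -0.8660); from cell (3,3)
  next x-line at t=1.4400, next y-line at t=0.2771; Δt_x=2.0000, Δt_y=1.1547
    y: enter (3,2) at t=0.2771
    y: enter (3,1) at t=1.4318 ← occupied
  → r_5 = 1.4318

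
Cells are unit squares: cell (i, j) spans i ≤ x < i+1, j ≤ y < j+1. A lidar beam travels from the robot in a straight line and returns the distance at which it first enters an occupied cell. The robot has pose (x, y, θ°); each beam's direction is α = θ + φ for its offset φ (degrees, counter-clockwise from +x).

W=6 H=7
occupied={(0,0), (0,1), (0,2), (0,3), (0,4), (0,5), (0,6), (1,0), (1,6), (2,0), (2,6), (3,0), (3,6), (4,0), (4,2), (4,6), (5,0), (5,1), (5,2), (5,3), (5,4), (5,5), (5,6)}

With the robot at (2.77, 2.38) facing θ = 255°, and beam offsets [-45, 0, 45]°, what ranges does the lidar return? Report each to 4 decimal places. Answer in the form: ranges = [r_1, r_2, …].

beam 1: φ=-45°, α=210°
  d=(-0.8660,-0.5000)  start (2,2)  tX=0.8891 tY=0.7600  stride 1/|dx|=1.1547 1/|dy|=2.0000
    cross y-line → (2,1), t=0.7600
    cross x-line → (1,1), t=0.8891
    cross x-line → (0,1), t=2.0438 (wall)
  → r_1 = 2.0438
beam 2: φ=0°, α=255°
  d=(-0.2588,-0.9659)  start (2,2)  tX=2.9751 tY=0.3934  stride 1/|dx|=3.8637 1/|dy|=1.0353
    cross y-line → (2,1), t=0.3934
    cross y-line → (2,0), t=1.4287 (wall)
  → r_2 = 1.4287
beam 3: φ=45°, α=300°
  d=(0.5000,-0.8660)  start (2,2)  tX=0.4600 tY=0.4388  stride 1/|dx|=2.0000 1/|dy|=1.1547
    cross y-line → (2,1), t=0.4388
    cross x-line → (3,1), t=0.4600
    cross y-line → (3,0), t=1.5935 (wall)
  → r_3 = 1.5935

ranges = [2.0438, 1.4287, 1.5935]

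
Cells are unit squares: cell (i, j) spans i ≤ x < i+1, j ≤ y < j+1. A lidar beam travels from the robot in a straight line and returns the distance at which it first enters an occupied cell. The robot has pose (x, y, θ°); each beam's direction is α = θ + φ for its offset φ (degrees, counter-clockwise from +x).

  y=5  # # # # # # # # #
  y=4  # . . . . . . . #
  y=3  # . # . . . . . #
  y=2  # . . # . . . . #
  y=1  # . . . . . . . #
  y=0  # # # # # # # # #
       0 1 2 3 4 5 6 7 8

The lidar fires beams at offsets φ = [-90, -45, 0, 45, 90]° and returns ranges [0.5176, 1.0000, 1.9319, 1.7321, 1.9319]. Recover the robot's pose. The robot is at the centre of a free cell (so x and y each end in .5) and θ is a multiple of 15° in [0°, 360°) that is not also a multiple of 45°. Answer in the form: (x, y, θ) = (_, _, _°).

(x, y, θ) = (1.5, 1.5, 15°)

The pose lattice has 26·16 = 416 candidates. Test each by forward raycasting.
  (4.5, 3.5, 75°): beam 1 = 3.6235 ≠ 0.5176 ✗
  (5.5, 1.5, 60°): beam 1 = 1.0000 ≠ 0.5176 ✗
  (7.5, 1.5, 210°): beam 1 = 4.0415 ≠ 0.5176 ✗
  (4.5, 1.5, 30°): beam 1 = 0.5774 ≠ 0.5176 ✗
  …
  (1.5, 1.5, 15°): r_1=0.5176, r_2=1.0000, r_3=1.9319, r_4=1.7321, r_5=1.9319 — all match ✓
Only this pose fits every beam.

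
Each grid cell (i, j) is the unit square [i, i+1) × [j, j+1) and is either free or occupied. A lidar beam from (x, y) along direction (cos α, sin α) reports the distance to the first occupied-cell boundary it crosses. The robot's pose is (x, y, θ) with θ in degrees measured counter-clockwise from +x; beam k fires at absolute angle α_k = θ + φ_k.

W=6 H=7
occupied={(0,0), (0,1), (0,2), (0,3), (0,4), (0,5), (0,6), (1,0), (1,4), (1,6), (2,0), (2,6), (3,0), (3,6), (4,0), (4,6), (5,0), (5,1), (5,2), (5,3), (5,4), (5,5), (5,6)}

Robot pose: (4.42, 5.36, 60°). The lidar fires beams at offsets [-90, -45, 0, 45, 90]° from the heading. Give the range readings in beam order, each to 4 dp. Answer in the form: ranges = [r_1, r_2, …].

ranges = [0.6697, 0.6005, 0.7390, 0.6626, 1.2800]

beam 1: φ=-90°, α=330°
  direction (0.8660, -0.5000); cell (4,5); t to first gridline: x 0.6697, y 0.7200 (then +1.1547 / +2.0000)
    (5,5) via x @ 0.6697  # hit
  → r_1 = 0.6697
beam 2: φ=-45°, α=15°
  direction (0.9659, 0.2588); cell (4,5); t to first gridline: x 0.6005, y 2.4728 (then +1.0353 / +3.8637)
    (5,5) via x @ 0.6005  # hit
  → r_2 = 0.6005
beam 3: φ=0°, α=60°
  direction (0.5000, 0.8660); cell (4,5); t to first gridline: x 1.1600, y 0.7390 (then +2.0000 / +1.1547)
    (4,6) via y @ 0.7390  # hit
  → r_3 = 0.7390
beam 4: φ=45°, α=105°
  direction (-0.2588, 0.9659); cell (4,5); t to first gridline: x 1.6228, y 0.6626 (then +3.8637 / +1.0353)
    (4,6) via y @ 0.6626  # hit
  → r_4 = 0.6626
beam 5: φ=90°, α=150°
  direction (-0.8660, 0.5000); cell (4,5); t to first gridline: x 0.4850, y 1.2800 (then +1.1547 / +2.0000)
    (3,5) via x @ 0.4850
    (3,6) via y @ 1.2800  # hit
  → r_5 = 1.2800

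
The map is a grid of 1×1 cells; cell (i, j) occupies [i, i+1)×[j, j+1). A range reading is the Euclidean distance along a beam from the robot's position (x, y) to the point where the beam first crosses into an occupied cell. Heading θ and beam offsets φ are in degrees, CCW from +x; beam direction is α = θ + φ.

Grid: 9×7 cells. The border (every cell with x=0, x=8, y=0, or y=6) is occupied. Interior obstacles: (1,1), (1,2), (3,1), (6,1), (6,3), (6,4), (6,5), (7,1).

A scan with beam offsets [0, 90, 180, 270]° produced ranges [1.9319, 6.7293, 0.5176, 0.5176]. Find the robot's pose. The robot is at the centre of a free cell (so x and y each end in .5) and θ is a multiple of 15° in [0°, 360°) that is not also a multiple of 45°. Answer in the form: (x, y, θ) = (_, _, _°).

(x, y, θ) = (7.5, 2.5, 75°)

The pose lattice has 27·16 = 432 candidates. Test each by forward raycasting.
  (5.5, 3.5, 345°): beam 1 = 0.5176 ≠ 1.9319 ✗
  (3.5, 5.5, 330°): beam 1 = 2.8868 ≠ 1.9319 ✗
  (7.5, 4.5, 120°): beam 1 = 1.0000 ≠ 1.9319 ✗
  (1.5, 4.5, 255°): beam 1 = 1.5529 ≠ 1.9319 ✗
  (4.5, 4.5, 285°): beam 1 = 3.6235 ≠ 1.9319 ✗
  …
  (7.5, 2.5, 75°): r_1=1.9319, r_2=6.7293, r_3=0.5176, r_4=0.5176 — all match ✓
No second candidate reproduces the full scan.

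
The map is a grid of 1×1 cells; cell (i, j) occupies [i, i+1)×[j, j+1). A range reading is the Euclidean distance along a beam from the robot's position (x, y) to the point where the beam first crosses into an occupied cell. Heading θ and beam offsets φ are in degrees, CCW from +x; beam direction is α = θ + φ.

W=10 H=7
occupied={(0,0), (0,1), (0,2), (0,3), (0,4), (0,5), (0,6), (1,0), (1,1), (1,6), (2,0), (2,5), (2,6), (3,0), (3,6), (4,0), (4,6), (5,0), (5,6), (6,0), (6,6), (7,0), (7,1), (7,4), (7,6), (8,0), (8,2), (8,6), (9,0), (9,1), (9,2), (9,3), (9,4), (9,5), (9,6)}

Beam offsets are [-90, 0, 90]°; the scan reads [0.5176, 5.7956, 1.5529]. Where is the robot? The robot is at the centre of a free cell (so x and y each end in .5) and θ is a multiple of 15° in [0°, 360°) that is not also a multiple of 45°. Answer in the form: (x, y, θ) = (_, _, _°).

Candidates: 35 free-cell centres × 16 headings = 560 poses. Raycast each; keep the one whose scan matches to 4 dp.
  (4.5, 4.5, 165°): beam 1 = 1.5529 ≠ 0.5176 ✗
  (4.5, 3.5, 150°): beam 1 = 2.8868 ≠ 0.5176 ✗
  (6.5, 5.5, 330°): beam 1 = 5.1962 ≠ 0.5176 ✗
  …
  (7.5, 3.5, 195°): r_1=0.5176, r_2=5.7956, r_3=1.5529 — all match ✓
No second candidate reproduces the full scan.

(x, y, θ) = (7.5, 3.5, 195°)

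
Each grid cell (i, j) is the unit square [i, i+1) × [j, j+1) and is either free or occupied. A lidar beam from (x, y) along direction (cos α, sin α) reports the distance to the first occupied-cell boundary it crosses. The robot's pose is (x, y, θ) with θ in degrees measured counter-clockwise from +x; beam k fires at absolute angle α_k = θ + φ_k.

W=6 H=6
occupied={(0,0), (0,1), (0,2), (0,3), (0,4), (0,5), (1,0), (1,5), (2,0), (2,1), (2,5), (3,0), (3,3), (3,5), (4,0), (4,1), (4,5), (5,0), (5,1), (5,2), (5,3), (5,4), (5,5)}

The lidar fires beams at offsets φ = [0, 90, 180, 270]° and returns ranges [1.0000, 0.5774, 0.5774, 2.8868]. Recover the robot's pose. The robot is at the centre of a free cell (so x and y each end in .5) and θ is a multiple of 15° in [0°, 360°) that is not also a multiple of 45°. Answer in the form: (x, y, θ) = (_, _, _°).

(x, y, θ) = (1.5, 4.5, 30°)

Candidates: 13 free-cell centres × 16 headings = 208 poses. Raycast each; keep the one whose scan matches to 4 dp.
  (3.5, 2.5, 240°): beam 2 = 1.0000 ≠ 0.5774 ✗
  (2.5, 3.5, 150°): beam 1 = 1.7321 ≠ 1.0000 ✗
  (1.5, 3.5, 240°): beam 2 = 3.0000 ≠ 0.5774 ✗
  (4.5, 4.5, 150°): beam 2 = 1.0000 ≠ 0.5774 ✗
  …
  (1.5, 4.5, 30°): r_1=1.0000, r_2=0.5774, r_3=0.5774, r_4=2.8868 — all match ✓
Unique over the lattice → pose = (1.5, 4.5, 30°).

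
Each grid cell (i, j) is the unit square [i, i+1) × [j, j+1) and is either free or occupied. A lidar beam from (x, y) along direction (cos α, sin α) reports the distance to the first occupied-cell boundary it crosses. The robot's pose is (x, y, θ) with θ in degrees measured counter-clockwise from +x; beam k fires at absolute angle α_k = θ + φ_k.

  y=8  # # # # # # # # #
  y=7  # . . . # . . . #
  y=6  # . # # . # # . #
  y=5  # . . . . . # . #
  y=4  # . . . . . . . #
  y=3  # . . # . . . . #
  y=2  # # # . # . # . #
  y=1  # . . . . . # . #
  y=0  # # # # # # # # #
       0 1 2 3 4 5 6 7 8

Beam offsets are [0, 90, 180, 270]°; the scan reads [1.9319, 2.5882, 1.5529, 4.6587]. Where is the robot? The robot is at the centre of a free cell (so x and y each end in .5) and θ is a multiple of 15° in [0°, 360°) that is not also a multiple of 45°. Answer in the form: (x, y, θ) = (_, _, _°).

(x, y, θ) = (5.5, 4.5, 255°)

Enumerate (i+0.5, j+0.5, θ) over the 37 free cells and 16 admissible headings. For each, cast all 4 beams and compare to the given ranges.
  (5.5, 3.5, 60°): beam 1 = 1.7321 ≠ 1.9319 ✗
  (7.5, 1.5, 195°): beam 1 = 0.5176 ≠ 1.9319 ✗
  (2.5, 5.5, 30°): beam 1 = 1.0000 ≠ 1.9319 ✗
  (1.5, 7.5, 255°): beam 2 = 1.9319 ≠ 2.5882 ✗
  …
  (5.5, 4.5, 255°): r_1=1.9319, r_2=2.5882, r_3=1.5529, r_4=4.6587 — all match ✓
Unique over the lattice → pose = (5.5, 4.5, 255°).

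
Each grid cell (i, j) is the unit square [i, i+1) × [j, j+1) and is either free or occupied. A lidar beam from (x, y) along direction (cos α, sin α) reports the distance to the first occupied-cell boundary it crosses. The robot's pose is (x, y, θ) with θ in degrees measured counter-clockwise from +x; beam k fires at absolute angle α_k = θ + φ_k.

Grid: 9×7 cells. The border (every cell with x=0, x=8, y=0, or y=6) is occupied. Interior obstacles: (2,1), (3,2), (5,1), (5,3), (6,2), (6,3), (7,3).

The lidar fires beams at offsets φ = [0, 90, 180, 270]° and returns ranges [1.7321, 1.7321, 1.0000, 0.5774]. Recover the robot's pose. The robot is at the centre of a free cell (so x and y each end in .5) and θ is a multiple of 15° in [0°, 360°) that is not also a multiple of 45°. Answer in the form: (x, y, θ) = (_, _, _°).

(x, y, θ) = (6.5, 4.5, 30°)

Candidates: 28 free-cell centres × 16 headings = 448 poses. Raycast each; keep the one whose scan matches to 4 dp.
  (7.5, 4.5, 345°): beam 1 = 0.5176 ≠ 1.7321 ✗
  (4.5, 1.5, 255°): beam 1 = 0.5176 ≠ 1.7321 ✗
  (5.5, 2.5, 210°): beam 1 = 2.8868 ≠ 1.7321 ✗
  (3.5, 1.5, 150°): beam 1 = 0.5774 ≠ 1.7321 ✗
  …
  (6.5, 4.5, 30°): r_1=1.7321, r_2=1.7321, r_3=1.0000, r_4=0.5774 — all match ✓
No second candidate reproduces the full scan.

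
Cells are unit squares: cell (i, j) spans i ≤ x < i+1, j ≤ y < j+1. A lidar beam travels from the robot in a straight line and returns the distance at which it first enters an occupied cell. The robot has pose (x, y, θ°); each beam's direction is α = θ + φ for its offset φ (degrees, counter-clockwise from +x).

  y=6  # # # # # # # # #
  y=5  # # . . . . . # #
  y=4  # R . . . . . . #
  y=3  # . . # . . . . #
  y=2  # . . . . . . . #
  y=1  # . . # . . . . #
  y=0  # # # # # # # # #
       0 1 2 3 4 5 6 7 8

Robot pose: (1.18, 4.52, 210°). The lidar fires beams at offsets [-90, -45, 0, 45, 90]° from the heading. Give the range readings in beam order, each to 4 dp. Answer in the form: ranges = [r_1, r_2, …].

ranges = [0.3600, 0.1863, 0.2078, 0.6955, 3.6400]

beam 1: φ=-90°, α=120°
  dir = (cos 120°, sin 120°) = (-0.5000, 0.8660); from cell (1,4)
  next x-line at t=0.3600, next y-line at t=0.5543; Δt_x=2.0000, Δt_y=1.1547
    x: enter (0,4) at t=0.3600 ← occupied
  → r_1 = 0.3600
beam 2: φ=-45°, α=165°
  dir = (cos 165°, sin 165°) = (-0.9659, 0.2588); from cell (1,4)
  next x-line at t=0.1863, next y-line at t=1.8546; Δt_x=1.0353, Δt_y=3.8637
    x: enter (0,4) at t=0.1863 ← occupied
  → r_2 = 0.1863
beam 3: φ=0°, α=210°
  dir = (cos 210°, sin 210°) = (-0.8660, -0.5000); from cell (1,4)
  next x-line at t=0.2078, next y-line at t=1.0400; Δt_x=1.1547, Δt_y=2.0000
    x: enter (0,4) at t=0.2078 ← occupied
  → r_3 = 0.2078
beam 4: φ=45°, α=255°
  dir = (cos 255°, sin 255°) = (-0.2588, -0.9659); from cell (1,4)
  next x-line at t=0.6955, next y-line at t=0.5383; Δt_x=3.8637, Δt_y=1.0353
    y: enter (1,3) at t=0.5383
    x: enter (0,3) at t=0.6955 ← occupied
  → r_4 = 0.6955
beam 5: φ=90°, α=300°
  dir = (cos 300°, sin 300°) = (0.5000, -0.8660); from cell (1,4)
  next x-line at t=1.6400, next y-line at t=0.6004; Δt_x=2.0000, Δt_y=1.1547
    y: enter (1,3) at t=0.6004
    x: enter (2,3) at t=1.6400
    y: enter (2,2) at t=1.7551
    y: enter (2,1) at t=2.9098
    x: enter (3,1) at t=3.6400 ← occupied
  → r_5 = 3.6400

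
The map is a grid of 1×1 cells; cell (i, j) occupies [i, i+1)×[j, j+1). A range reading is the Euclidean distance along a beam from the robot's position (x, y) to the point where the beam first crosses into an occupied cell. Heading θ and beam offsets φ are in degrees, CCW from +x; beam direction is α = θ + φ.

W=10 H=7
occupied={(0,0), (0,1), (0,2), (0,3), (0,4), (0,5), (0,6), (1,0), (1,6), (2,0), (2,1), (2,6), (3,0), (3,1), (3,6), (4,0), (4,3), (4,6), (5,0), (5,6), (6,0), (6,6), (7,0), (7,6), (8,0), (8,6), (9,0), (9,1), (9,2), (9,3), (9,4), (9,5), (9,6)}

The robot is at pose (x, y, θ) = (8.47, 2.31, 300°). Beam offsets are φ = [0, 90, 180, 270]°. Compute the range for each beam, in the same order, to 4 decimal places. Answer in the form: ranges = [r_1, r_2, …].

beam 1: φ=0°, α=300°
  cosα=0.5000 sinα=-0.8660 | (8,2) | tMaxX 1.0600 tMaxY 0.3580 | tΔX 2.0000 tΔY 1.1547
    t=0.3580 [y] (8,1)
    t=1.0600 [x] (9,1) — stop
  → r_1 = 1.0600
beam 2: φ=90°, α=30°
  cosα=0.8660 sinα=0.5000 | (8,2) | tMaxX 0.6120 tMaxY 1.3800 | tΔX 1.1547 tΔY 2.0000
    t=0.6120 [x] (9,2) — stop
  → r_2 = 0.6120
beam 3: φ=180°, α=120°
  cosα=-0.5000 sinα=0.8660 | (8,2) | tMaxX 0.9400 tMaxY 0.7967 | tΔX 2.0000 tΔY 1.1547
    t=0.7967 [y] (8,3)
    t=0.9400 [x] (7,3)
    t=1.9514 [y] (7,4)
    t=2.9400 [x] (6,4)
    t=3.1061 [y] (6,5)
    t=4.2608 [y] (6,6) — stop
  → r_3 = 4.2608
beam 4: φ=270°, α=210°
  cosα=-0.8660 sinα=-0.5000 | (8,2) | tMaxX 0.5427 tMaxY 0.6200 | tΔX 1.1547 tΔY 2.0000
    t=0.5427 [x] (7,2)
    t=0.6200 [y] (7,1)
    t=1.6974 [x] (6,1)
    t=2.6200 [y] (6,0) — stop
  → r_4 = 2.6200

ranges = [1.0600, 0.6120, 4.2608, 2.6200]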